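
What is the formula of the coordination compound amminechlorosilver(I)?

[AgCl(NH3)]

Ligands: 1 chloro (Cl, -1), 1 ammine (NH3, neutral). Ligand charge sum = -1.
With Ag in oxidation state +1, the complex ion is [Ag...].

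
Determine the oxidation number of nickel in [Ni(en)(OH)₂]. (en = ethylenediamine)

+2

No counter-ion: the bracketed complex is neutral.
Ligand charges: 1×en neutral; 2×OH = -2; sum -2.
Ni + (-2) = 0 ⇒ Ni is +2.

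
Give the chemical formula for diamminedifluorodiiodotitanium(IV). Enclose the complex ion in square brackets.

[TiF2I2(NH3)2]

Ligands: 2 ammine (NH3, neutral), 2 fluoro (F, -1), 2 iodo (I, -1). Ligand charge sum = -4.
With Ti in oxidation state +4, the complex ion is [Ti...].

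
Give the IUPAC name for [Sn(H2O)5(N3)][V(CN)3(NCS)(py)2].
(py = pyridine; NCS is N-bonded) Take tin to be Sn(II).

Sn is given as +2; the cation's ligand charges sum to -1, so the complex cation is 1+.
A 1:1 salt means the anion carries the equal and opposite charge, 1−.
Anion: ligand charges sum to -4; for the ion to be 1−, V = +3.

pentaaquaazidotin(II) tricyanoisothiocyanatobis(pyridine)vanadate(III)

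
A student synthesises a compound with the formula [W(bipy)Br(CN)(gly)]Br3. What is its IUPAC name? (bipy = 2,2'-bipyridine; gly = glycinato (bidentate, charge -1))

(2,2'-bipyridine)bromocyano(glycinato)tungsten(VI) bromide

The 3 bromide counter-ions carry a total charge of -3, so each complex ion is 3+.
Ligand charges: 1×bromo (-1 each), 1×2,2'-bipyridine (neutral), 1×cyano (-1 each), 1×glycinato (-1 each); total -3. So W + (-3) = 3+, giving W = +6.
Ligands are named alphabetically: bipyridine before bromo before cyano before glycinato.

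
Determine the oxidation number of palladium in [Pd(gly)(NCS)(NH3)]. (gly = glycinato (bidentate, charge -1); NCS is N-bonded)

No counter-ion: the bracketed complex is neutral.
Ligand charges: 1×NH3 neutral; 1×gly = -1; 1×NCS = -1; sum -2.
Pd + (-2) = 0 ⇒ Pd is +2.

+2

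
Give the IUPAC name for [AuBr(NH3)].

amminebromogold(I)

There is no counter-ion, so the complex is neutral overall.
Ligand charges: 1×ammine (neutral), 1×bromo (-1 each); total -1. So Au + (-1) = 0, giving Au = +1.
Ligands are named alphabetically: ammine before bromo.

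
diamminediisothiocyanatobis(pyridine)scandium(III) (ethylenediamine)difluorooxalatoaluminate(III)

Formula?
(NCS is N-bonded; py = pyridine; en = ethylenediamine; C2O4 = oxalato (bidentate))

Cation [Sc…]: ligand charges -2, Sc(III) ⇒ ion charge 1+.
Anion [Al…]: ligand charges -4, Al(III) ⇒ ion charge 1−.
One 1+ cation balances one 1− anion.

[Sc(NCS)2(NH3)2(py)2][Al(C2O4)(en)F2]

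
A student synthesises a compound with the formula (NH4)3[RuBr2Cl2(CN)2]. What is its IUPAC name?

ammonium dibromodichlorodicyanoruthenate(III)

The 3 ammonium counter-ions carry a total charge of +3, so each complex ion is 3−.
Ligand charges: 2×cyano (-1 each), 2×bromo (-1 each), 2×chloro (-1 each); total -6. So Ru + (-6) = 3−, giving Ru = +3.
Ligands are named alphabetically: bromo before chloro before cyano.
The complex ion is anionic, so ruthenium takes the -ate form ruthenate(III).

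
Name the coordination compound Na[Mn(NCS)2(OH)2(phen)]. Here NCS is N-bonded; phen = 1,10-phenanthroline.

sodium dihydroxodiisothiocyanato(1,10-phenanthroline)manganate(III)

The 1 sodium counter-ion carries a total charge of +1, so each complex ion is 1−.
Ligand charges: 2×hydroxo (-1 each), 2×isothiocyanato (-1 each), 1×1,10-phenanthroline (neutral); total -4. So Mn + (-4) = 1−, giving Mn = +3.
The complex ion is anionic, so manganese takes the -ate form manganate(III).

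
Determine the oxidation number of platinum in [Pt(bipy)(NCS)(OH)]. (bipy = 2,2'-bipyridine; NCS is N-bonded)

+2

No counter-ion: the bracketed complex is neutral.
Ligand charges: 1×bipy neutral; 1×NCS = -1; 1×OH = -1; sum -2.
Pt + (-2) = 0 ⇒ Pt is +2.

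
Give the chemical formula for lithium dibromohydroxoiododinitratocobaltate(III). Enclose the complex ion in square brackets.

Ligands: 1 iodo (I, -1), 2 bromo (Br, -1), 1 hydroxo (OH, -1), 2 nitrato (NO3, -1). Ligand charge sum = -6.
With Co in oxidation state +3, the complex ion is [Co...]^3−.
Charge balance with lithium (+1) requires 1 complex ion per 3 lithium.

Li3[CoBr2I(NO3)2(OH)]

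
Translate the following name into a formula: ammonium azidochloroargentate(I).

Ligands: 1 chloro (Cl, -1), 1 azido (N3, -1). Ligand charge sum = -2.
Charge balance with ammonium (+1) requires 1 complex ion per 1 ammonium.

NH4[AgCl(N3)]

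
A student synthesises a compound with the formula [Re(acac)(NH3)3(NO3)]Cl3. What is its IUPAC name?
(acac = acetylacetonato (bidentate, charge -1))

The 3 chloride counter-ions carry a total charge of -3, so each complex ion is 3+.
Ligand charges: 3×ammine (neutral), 1×nitrato (-1 each), 1×acetylacetonato (-1 each); total -2. So Re + (-2) = 3+, giving Re = +5.
Ligands are named alphabetically: acetylacetonato before ammine before nitrato.

(acetylacetonato)triamminenitratorhenium(V) chloride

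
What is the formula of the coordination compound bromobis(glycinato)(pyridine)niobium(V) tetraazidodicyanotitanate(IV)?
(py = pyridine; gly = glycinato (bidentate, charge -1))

[NbBr(gly)2(py)][Ti(CN)2(N3)4]

Cation [Nb…]: ligand charges -3, Nb(V) ⇒ ion charge 2+.
Anion [Ti…]: ligand charges -6, Ti(IV) ⇒ ion charge 2−.
One 2+ cation balances one 2− anion.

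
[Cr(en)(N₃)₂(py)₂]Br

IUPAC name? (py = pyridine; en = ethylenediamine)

The 1 bromide counter-ion carries a total charge of -1, so each complex ion is 1+.
Ligand charges: 2×azido (-1 each), 2×pyridine (neutral), 1×ethylenediamine (neutral); total -2. So Cr + (-2) = 1+, giving Cr = +3.
Ligands are named alphabetically: azido before ethylenediamine before pyridine.

diazido(ethylenediamine)bis(pyridine)chromium(III) bromide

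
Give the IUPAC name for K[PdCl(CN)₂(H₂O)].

The 1 potassium counter-ion carries a total charge of +1, so each complex ion is 1−.
Ligand charges: 1×aqua (neutral), 1×chloro (-1 each), 2×cyano (-1 each); total -3. So Pd + (-3) = 1−, giving Pd = +2.
Ligands are named alphabetically: aqua before chloro before cyano.
The complex ion is anionic, so palladium takes the -ate form palladate(II).

potassium aquachlorodicyanopalladate(II)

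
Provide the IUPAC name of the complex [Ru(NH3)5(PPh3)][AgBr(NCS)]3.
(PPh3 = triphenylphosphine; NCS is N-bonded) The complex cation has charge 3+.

pentaammine(triphenylphosphine)ruthenium(III) bromoisothiocyanatoargentate(I)

The complex cation is given as 3+; its ligand charges sum to 0, so Ru = +3.
With 3 anions per cation, each anion must be 3/3 = 1−.
Anion: ligand charges sum to -2; for the ion to be 1−, Ag = +1.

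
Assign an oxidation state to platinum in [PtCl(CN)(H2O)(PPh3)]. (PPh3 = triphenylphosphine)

No counter-ion: the bracketed complex is neutral.
Ligand charges: 1×PPh3 neutral; 1×CN = -1; 1×Cl = -1; 1×H2O neutral; sum -2.
Pt + (-2) = 0 ⇒ Pt is +2.

+2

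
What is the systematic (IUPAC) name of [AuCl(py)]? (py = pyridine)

There is no counter-ion, so the complex is neutral overall.
Ligand charges: 1×pyridine (neutral), 1×chloro (-1 each); total -1. So Au + (-1) = 0, giving Au = +1.
Ligands are named alphabetically: chloro before pyridine.

chloro(pyridine)gold(I)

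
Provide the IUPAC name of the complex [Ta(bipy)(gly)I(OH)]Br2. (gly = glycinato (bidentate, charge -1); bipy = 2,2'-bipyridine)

The 2 bromide counter-ions carry a total charge of -2, so each complex ion is 2+.
Ligand charges: 1×glycinato (-1 each), 1×2,2'-bipyridine (neutral), 1×hydroxo (-1 each), 1×iodo (-1 each); total -3. So Ta + (-3) = 2+, giving Ta = +5.
Ligands are named alphabetically: bipyridine before glycinato before hydroxo before iodo.

(2,2'-bipyridine)(glycinato)hydroxoiodotantalum(V) bromide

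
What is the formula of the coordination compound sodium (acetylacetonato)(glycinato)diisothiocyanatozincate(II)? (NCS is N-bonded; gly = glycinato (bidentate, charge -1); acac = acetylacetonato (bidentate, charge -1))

Ligands: 2 isothiocyanato (NCS, -1), 1 glycinato (gly, -1), 1 acetylacetonato (acac, -1). Ligand charge sum = -4.
Charge balance with sodium (+1) requires 1 complex ion per 2 sodium.

Na2[Zn(acac)(gly)(NCS)2]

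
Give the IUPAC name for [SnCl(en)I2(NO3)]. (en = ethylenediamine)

There is no counter-ion, so the complex is neutral overall.
Ligand charges: 2×iodo (-1 each), 1×ethylenediamine (neutral), 1×chloro (-1 each), 1×nitrato (-1 each); total -4. So Sn + (-4) = 0, giving Sn = +4.
Ligands are named alphabetically: chloro before ethylenediamine before iodo before nitrato.

chloro(ethylenediamine)diiodonitratotin(IV)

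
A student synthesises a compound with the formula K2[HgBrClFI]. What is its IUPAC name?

The 2 potassium counter-ions carry a total charge of +2, so each complex ion is 2−.
Ligand charges: 1×fluoro (-1 each), 1×iodo (-1 each), 1×chloro (-1 each), 1×bromo (-1 each); total -4. So Hg + (-4) = 2−, giving Hg = +2.
The complex ion is anionic, so mercury takes the -ate form mercurate(II).

potassium bromochlorofluoroiodomercurate(II)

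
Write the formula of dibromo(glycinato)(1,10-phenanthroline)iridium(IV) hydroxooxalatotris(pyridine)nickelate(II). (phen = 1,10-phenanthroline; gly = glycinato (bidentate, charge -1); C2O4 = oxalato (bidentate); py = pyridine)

[IrBr2(gly)(phen)][Ni(C2O4)(OH)(py)3]

Cation [Ir…]: ligand charges -3, Ir(IV) ⇒ ion charge 1+.
Anion [Ni…]: ligand charges -3, Ni(II) ⇒ ion charge 1−.
One 1+ cation balances one 1− anion.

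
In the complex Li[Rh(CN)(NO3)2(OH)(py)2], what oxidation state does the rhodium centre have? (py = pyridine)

1 lithium outside the brackets (+1 each) → the complex ion is 1−.
Ligand charges: 1×CN = -1; 2×NO3 = -2; 1×OH = -1; 2×py neutral; sum -4.
Rh + (-4) = 1− ⇒ Rh is +3.

+3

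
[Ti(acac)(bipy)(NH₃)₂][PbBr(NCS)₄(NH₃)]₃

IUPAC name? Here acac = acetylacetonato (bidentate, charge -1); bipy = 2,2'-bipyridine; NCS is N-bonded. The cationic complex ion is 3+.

(acetylacetonato)diammine(2,2'-bipyridine)titanium(IV) amminebromotetraisothiocyanatoplumbate(IV)

Both ions are complex: the cation is named first with the plain metal name, the anion second with the -ate form; each ion's ligands are alphabetised independently.
The complex cation is given as 3+; its ligand charges sum to -1, so Ti = +4.
With 3 anions per cation, each anion must be 3/3 = 1−.
Anion: ligand charges sum to -5; for the ion to be 1−, Pb = +4.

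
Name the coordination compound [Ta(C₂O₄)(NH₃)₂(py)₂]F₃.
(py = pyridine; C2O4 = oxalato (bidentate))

The 3 fluoride counter-ions carry a total charge of -3, so each complex ion is 3+.
Ligand charges: 2×ammine (neutral), 2×pyridine (neutral), 1×oxalato (-2 each); total -2. So Ta + (-2) = 3+, giving Ta = +5.
Ligands are named alphabetically: ammine before oxalato before pyridine.

diammineoxalatobis(pyridine)tantalum(V) fluoride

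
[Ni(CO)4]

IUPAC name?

There is no counter-ion, so the complex is neutral overall.
Ligand charges: 4×carbonyl (neutral); total 0. So Ni + (0) = 0, giving Ni = 0.

tetracarbonylnickel(0)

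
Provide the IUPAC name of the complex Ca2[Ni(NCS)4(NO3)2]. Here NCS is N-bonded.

The 2 calcium counter-ions carry a total charge of +4, so each complex ion is 4−.
Ligand charges: 2×nitrato (-1 each), 4×isothiocyanato (-1 each); total -6. So Ni + (-6) = 4−, giving Ni = +2.
The complex ion is anionic, so nickel takes the -ate form nickelate(II).

calcium tetraisothiocyanatodinitratonickelate(II)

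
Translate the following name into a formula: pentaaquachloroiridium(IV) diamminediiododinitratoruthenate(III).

[IrCl(H2O)5][RuI2(NH3)2(NO3)2]3

Cation [Ir…]: ligand charges -1, Ir(IV) ⇒ ion charge 3+.
Anion [Ru…]: ligand charges -4, Ru(III) ⇒ ion charge 1−.
One 3+ cation requires 3 of the 1− anion.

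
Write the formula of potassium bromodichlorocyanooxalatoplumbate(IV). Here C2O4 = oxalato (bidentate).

Ligands: 1 oxalato (C2O4, -2), 1 cyano (CN, -1), 1 bromo (Br, -1), 2 chloro (Cl, -1). Ligand charge sum = -6.
With Pb in oxidation state +4, the complex ion is [Pb...]^2−.
Charge balance with potassium (+1) requires 1 complex ion per 2 potassium.

K2[PbBr(C2O4)Cl2(CN)]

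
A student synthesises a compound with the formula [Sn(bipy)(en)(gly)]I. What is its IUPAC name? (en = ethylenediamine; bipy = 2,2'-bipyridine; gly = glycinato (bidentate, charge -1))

The 1 iodide counter-ion carries a total charge of -1, so each complex ion is 1+.
Ligand charges: 1×ethylenediamine (neutral), 1×2,2'-bipyridine (neutral), 1×glycinato (-1 each); total -1. So Sn + (-1) = 1+, giving Sn = +2.
Ligands are named alphabetically: bipyridine before ethylenediamine before glycinato.

(2,2'-bipyridine)(ethylenediamine)(glycinato)tin(II) iodide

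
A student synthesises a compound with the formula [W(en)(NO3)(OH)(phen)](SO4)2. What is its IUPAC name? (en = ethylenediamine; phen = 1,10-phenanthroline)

The 2 sulfate counter-ions carry a total charge of -4, so each complex ion is 4+.
Ligand charges: 1×ethylenediamine (neutral), 1×nitrato (-1 each), 1×hydroxo (-1 each), 1×1,10-phenanthroline (neutral); total -2. So W + (-2) = 4+, giving W = +6.
Ligands are named alphabetically: ethylenediamine before hydroxo before nitrato before phenanthroline.

(ethylenediamine)hydroxonitrato(1,10-phenanthroline)tungsten(VI) sulfate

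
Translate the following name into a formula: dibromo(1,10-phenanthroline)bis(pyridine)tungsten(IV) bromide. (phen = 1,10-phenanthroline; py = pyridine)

Ligands: 2 bromo (Br, -1), 1 1,10-phenanthroline (phen, neutral), 2 pyridine (py, neutral). Ligand charge sum = -2.
With W in oxidation state +4, the complex ion is [W...]^2+.
Charge balance with bromide (-1) requires 1 complex ion per 2 bromide.

[WBr2(phen)(py)2]Br2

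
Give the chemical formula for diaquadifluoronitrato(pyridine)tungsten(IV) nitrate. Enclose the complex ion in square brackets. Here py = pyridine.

[WF2(H2O)2(NO3)(py)]NO3

Ligands: 2 aqua (H2O, neutral), 1 pyridine (py, neutral), 1 nitrato (NO3, -1), 2 fluoro (F, -1). Ligand charge sum = -3.
With W in oxidation state +4, the complex ion is [W...]^1+.
Charge balance with nitrate (-1) requires 1 complex ion per 1 nitrate.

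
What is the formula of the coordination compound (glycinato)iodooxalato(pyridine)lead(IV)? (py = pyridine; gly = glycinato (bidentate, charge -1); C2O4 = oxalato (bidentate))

[Pb(C2O4)(gly)I(py)]

Ligands: 1 iodo (I, -1), 1 pyridine (py, neutral), 1 glycinato (gly, -1), 1 oxalato (C2O4, -2). Ligand charge sum = -4.
With Pb in oxidation state +4, the complex ion is [Pb...].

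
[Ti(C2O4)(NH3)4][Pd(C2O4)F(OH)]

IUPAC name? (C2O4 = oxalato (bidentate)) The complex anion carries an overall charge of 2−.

Both ions are complex: the cation is named first with the plain metal name, the anion second with the -ate form; each ion's ligands are alphabetised independently.
The complex anion is given as 2−; its ligand charges sum to -4, so Pd = +2.
A 1:1 salt means the cation carries the equal and opposite charge, 2+.
Cation: ligand charges sum to -2; for the ion to be 2+, Ti = +4.

tetraammineoxalatotitanium(IV) fluorohydroxooxalatopalladate(II)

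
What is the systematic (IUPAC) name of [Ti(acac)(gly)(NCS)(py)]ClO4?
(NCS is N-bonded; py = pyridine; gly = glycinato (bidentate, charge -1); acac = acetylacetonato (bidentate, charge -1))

The 1 perchlorate counter-ion carries a total charge of -1, so each complex ion is 1+.
Ligand charges: 1×isothiocyanato (-1 each), 1×pyridine (neutral), 1×glycinato (-1 each), 1×acetylacetonato (-1 each); total -3. So Ti + (-3) = 1+, giving Ti = +4.
Ligands are named alphabetically: acetylacetonato before glycinato before isothiocyanato before pyridine.

(acetylacetonato)(glycinato)isothiocyanato(pyridine)titanium(IV) perchlorate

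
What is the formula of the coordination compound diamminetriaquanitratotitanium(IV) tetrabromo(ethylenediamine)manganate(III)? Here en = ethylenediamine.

Cation [Ti…]: ligand charges -1, Ti(IV) ⇒ ion charge 3+.
Anion [Mn…]: ligand charges -4, Mn(III) ⇒ ion charge 1−.

[Ti(H2O)3(NH3)2(NO3)][MnBr4(en)]3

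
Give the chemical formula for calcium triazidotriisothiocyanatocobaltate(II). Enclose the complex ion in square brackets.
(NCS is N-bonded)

Ca2[Co(N3)3(NCS)3]

Ligands: 3 azido (N3, -1), 3 isothiocyanato (NCS, -1). Ligand charge sum = -6.
With Co in oxidation state +2, the complex ion is [Co...]^4−.
Charge balance with calcium (+2) requires 1 complex ion per 2 calcium.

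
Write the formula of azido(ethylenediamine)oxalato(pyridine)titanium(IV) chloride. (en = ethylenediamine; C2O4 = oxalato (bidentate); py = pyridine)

[Ti(C2O4)(en)(N3)(py)]Cl

Ligands: 1 ethylenediamine (en, neutral), 1 oxalato (C2O4, -2), 1 pyridine (py, neutral), 1 azido (N3, -1). Ligand charge sum = -3.
Charge balance with chloride (-1) requires 1 complex ion per 1 chloride.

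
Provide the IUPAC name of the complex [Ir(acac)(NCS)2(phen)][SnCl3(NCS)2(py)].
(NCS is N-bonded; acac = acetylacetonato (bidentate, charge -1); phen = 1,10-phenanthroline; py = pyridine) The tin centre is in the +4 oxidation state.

(acetylacetonato)diisothiocyanato(1,10-phenanthroline)iridium(IV) trichlorodiisothiocyanato(pyridine)stannate(IV)

Both ions are complex: the cation is named first with the plain metal name, the anion second with the -ate form; each ion's ligands are alphabetised independently.
Sn is given as +4; the anion's ligand charges sum to -5, so the complex anion is 1−.
A 1:1 salt means the cation carries the equal and opposite charge, 1+.
Cation: ligand charges sum to -3; for the ion to be 1+, Ir = +4.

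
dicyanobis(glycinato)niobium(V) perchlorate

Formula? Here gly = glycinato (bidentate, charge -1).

Ligands: 2 glycinato (gly, -1), 2 cyano (CN, -1). Ligand charge sum = -4.
Charge balance with perchlorate (-1) requires 1 complex ion per 1 perchlorate.

[Nb(CN)2(gly)2]ClO4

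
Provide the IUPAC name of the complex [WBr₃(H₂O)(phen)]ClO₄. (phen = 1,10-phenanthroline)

The 1 perchlorate counter-ion carries a total charge of -1, so each complex ion is 1+.
Ligand charges: 3×bromo (-1 each), 1×1,10-phenanthroline (neutral), 1×aqua (neutral); total -3. So W + (-3) = 1+, giving W = +4.
Ligands are named alphabetically: aqua before bromo before phenanthroline.

aquatribromo(1,10-phenanthroline)tungsten(IV) perchlorate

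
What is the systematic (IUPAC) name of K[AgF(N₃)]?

potassium azidofluoroargentate(I)

The 1 potassium counter-ion carries a total charge of +1, so each complex ion is 1−.
Ligand charges: 1×azido (-1 each), 1×fluoro (-1 each); total -2. So Ag + (-2) = 1−, giving Ag = +1.
Ligands are named alphabetically: azido before fluoro.
The complex ion is anionic, so silver takes the -ate form argentate(I).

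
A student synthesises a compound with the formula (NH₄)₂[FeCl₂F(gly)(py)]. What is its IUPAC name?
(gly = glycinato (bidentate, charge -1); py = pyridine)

The 2 ammonium counter-ions carry a total charge of +2, so each complex ion is 2−.
Ligand charges: 1×glycinato (-1 each), 1×pyridine (neutral), 2×chloro (-1 each), 1×fluoro (-1 each); total -4. So Fe + (-4) = 2−, giving Fe = +2.
The complex ion is anionic, so iron takes the -ate form ferrate(II).

ammonium dichlorofluoro(glycinato)(pyridine)ferrate(II)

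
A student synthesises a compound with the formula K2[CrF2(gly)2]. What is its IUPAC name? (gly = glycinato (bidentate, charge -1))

The 2 potassium counter-ions carry a total charge of +2, so each complex ion is 2−.
Ligand charges: 2×fluoro (-1 each), 2×glycinato (-1 each); total -4. So Cr + (-4) = 2−, giving Cr = +2.
The complex ion is anionic, so chromium takes the -ate form chromate(II).

potassium difluorobis(glycinato)chromate(II)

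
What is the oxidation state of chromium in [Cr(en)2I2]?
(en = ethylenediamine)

+2

No counter-ion: the bracketed complex is neutral.
Ligand charges: 2×I = -2; 2×en neutral; sum -2.
Cr + (-2) = 0 ⇒ Cr is +2.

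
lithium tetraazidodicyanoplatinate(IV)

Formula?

Ligands: 2 cyano (CN, -1), 4 azido (N3, -1). Ligand charge sum = -6.
Charge balance with lithium (+1) requires 1 complex ion per 2 lithium.

Li2[Pt(CN)2(N3)4]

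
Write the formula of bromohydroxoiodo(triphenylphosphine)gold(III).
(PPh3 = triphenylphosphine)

[AuBrI(OH)(PPh3)]

Ligands: 1 hydroxo (OH, -1), 1 triphenylphosphine (PPh3, neutral), 1 iodo (I, -1), 1 bromo (Br, -1). Ligand charge sum = -3.
With Au in oxidation state +3, the complex ion is [Au...].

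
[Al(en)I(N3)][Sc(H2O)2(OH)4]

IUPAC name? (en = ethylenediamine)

azido(ethylenediamine)iodoaluminium(III) diaquatetrahydroxoscandate(III)

Both ions are complex: the cation is named first with the plain metal name, the anion second with the -ate form; each ion's ligands are alphabetised independently.
Scandium is always +3 in its complexes; the anion's ligand charges sum to -4, so the complex anion is 1−.
A 1:1 salt means the cation carries the equal and opposite charge, 1+.
Cation: ligand charges sum to -2; for the ion to be 1+, Al = +3.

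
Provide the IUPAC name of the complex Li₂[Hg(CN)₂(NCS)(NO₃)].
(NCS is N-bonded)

The 2 lithium counter-ions carry a total charge of +2, so each complex ion is 2−.
Ligand charges: 1×nitrato (-1 each), 1×isothiocyanato (-1 each), 2×cyano (-1 each); total -4. So Hg + (-4) = 2−, giving Hg = +2.
Ligands are named alphabetically: cyano before isothiocyanato before nitrato.
The complex ion is anionic, so mercury takes the -ate form mercurate(II).

lithium dicyanoisothiocyanatonitratomercurate(II)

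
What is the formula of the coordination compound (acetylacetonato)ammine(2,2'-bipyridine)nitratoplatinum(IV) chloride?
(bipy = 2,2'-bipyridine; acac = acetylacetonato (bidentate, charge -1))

Ligands: 1 nitrato (NO3, -1), 1 ammine (NH3, neutral), 1 2,2'-bipyridine (bipy, neutral), 1 acetylacetonato (acac, -1). Ligand charge sum = -2.
With Pt in oxidation state +4, the complex ion is [Pt...]^2+.
Charge balance with chloride (-1) requires 1 complex ion per 2 chloride.

[Pt(acac)(bipy)(NH3)(NO3)]Cl2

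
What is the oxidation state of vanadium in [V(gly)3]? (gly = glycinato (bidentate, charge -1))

No counter-ion: the bracketed complex is neutral.
Ligand charges: 3×gly = -3; sum -3.
V + (-3) = 0 ⇒ V is +3.

+3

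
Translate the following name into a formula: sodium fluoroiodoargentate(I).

Ligands: 1 iodo (I, -1), 1 fluoro (F, -1). Ligand charge sum = -2.
Charge balance with sodium (+1) requires 1 complex ion per 1 sodium.

Na[AgFI]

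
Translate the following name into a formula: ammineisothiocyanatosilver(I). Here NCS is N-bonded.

Ligands: 1 ammine (NH3, neutral), 1 isothiocyanato (NCS, -1). Ligand charge sum = -1.
With Ag in oxidation state +1, the complex ion is [Ag...].

[Ag(NCS)(NH3)]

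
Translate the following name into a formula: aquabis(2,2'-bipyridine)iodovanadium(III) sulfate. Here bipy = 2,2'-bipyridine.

Ligands: 2 2,2'-bipyridine (bipy, neutral), 1 iodo (I, -1), 1 aqua (H2O, neutral). Ligand charge sum = -1.
With V in oxidation state +3, the complex ion is [V...]^2+.
Charge balance with sulfate (-2) requires 1 complex ion per 1 sulfate.

[V(bipy)2(H2O)I]SO4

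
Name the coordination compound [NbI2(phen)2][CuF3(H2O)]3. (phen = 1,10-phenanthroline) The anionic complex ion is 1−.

The complex anion is given as 1−; its ligand charges sum to -3, so Cu = +2.
With 3 anions per cation, the cation must be 3×1 = 3+.
Cation: ligand charges sum to -2; for the ion to be 3+, Nb = +5.

diiodobis(1,10-phenanthroline)niobium(V) aquatrifluorocuprate(II)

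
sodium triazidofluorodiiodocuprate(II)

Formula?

Ligands: 3 azido (N3, -1), 2 iodo (I, -1), 1 fluoro (F, -1). Ligand charge sum = -6.
Charge balance with sodium (+1) requires 1 complex ion per 4 sodium.

Na4[CuFI2(N3)3]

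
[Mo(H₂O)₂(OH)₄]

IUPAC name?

diaquatetrahydroxomolybdenum(IV)

There is no counter-ion, so the complex is neutral overall.
Ligand charges: 2×aqua (neutral), 4×hydroxo (-1 each); total -4. So Mo + (-4) = 0, giving Mo = +4.
Ligands are named alphabetically: aqua before hydroxo.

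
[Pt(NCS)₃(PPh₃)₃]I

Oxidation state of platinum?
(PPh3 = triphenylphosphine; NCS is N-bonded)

1 iodide outside the brackets (-1 each) → the complex ion is 1+.
Ligand charges: 3×PPh3 neutral; 3×NCS = -3; sum -3.
Pt + (-3) = 1+ ⇒ Pt is +4.

+4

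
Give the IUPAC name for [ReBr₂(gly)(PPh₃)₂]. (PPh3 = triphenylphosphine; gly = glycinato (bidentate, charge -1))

dibromo(glycinato)bis(triphenylphosphine)rhenium(III)

There is no counter-ion, so the complex is neutral overall.
Ligand charges: 2×triphenylphosphine (neutral), 2×bromo (-1 each), 1×glycinato (-1 each); total -3. So Re + (-3) = 0, giving Re = +3.
Ligands are named alphabetically: bromo before glycinato before triphenylphosphine.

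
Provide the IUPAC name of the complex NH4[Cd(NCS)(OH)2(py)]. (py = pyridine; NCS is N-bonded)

ammonium dihydroxoisothiocyanato(pyridine)cadmate(II)

The 1 ammonium counter-ion carries a total charge of +1, so each complex ion is 1−.
Ligand charges: 2×hydroxo (-1 each), 1×pyridine (neutral), 1×isothiocyanato (-1 each); total -3. So Cd + (-3) = 1−, giving Cd = +2.
The complex ion is anionic, so cadmium takes the -ate form cadmate(II).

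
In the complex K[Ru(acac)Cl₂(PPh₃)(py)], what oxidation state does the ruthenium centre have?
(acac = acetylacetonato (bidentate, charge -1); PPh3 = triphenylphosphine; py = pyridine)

+2

1 potassium outside the brackets (+1 each) → the complex ion is 1−.
Ligand charges: 1×acac = -1; 1×PPh3 neutral; 1×py neutral; 2×Cl = -2; sum -3.
Ru + (-3) = 1− ⇒ Ru is +2.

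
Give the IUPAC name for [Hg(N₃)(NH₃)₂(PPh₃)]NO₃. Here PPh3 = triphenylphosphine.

diammineazido(triphenylphosphine)mercury(II) nitrate

The 1 nitrate counter-ion carries a total charge of -1, so each complex ion is 1+.
Ligand charges: 2×ammine (neutral), 1×triphenylphosphine (neutral), 1×azido (-1 each); total -1. So Hg + (-1) = 1+, giving Hg = +2.
Ligands are named alphabetically: ammine before azido before triphenylphosphine.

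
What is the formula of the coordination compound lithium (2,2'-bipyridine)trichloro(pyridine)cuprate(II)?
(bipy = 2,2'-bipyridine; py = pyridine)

Ligands: 3 chloro (Cl, -1), 1 2,2'-bipyridine (bipy, neutral), 1 pyridine (py, neutral). Ligand charge sum = -3.
With Cu in oxidation state +2, the complex ion is [Cu...]^1−.
Charge balance with lithium (+1) requires 1 complex ion per 1 lithium.

Li[Cu(bipy)Cl3(py)]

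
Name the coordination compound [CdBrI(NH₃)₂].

There is no counter-ion, so the complex is neutral overall.
Ligand charges: 2×ammine (neutral), 1×bromo (-1 each), 1×iodo (-1 each); total -2. So Cd + (-2) = 0, giving Cd = +2.
Ligands are named alphabetically: ammine before bromo before iodo.

diamminebromoiodocadmium(II)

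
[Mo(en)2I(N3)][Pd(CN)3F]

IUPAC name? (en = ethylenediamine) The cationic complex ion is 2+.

Both ions are complex: the cation is named first with the plain metal name, the anion second with the -ate form; each ion's ligands are alphabetised independently.
The complex cation is given as 2+; its ligand charges sum to -2, so Mo = +4.
A 1:1 salt means the anion carries the equal and opposite charge, 2−.
Anion: ligand charges sum to -4; for the ion to be 2−, Pd = +2.

azidobis(ethylenediamine)iodomolybdenum(IV) tricyanofluoropalladate(II)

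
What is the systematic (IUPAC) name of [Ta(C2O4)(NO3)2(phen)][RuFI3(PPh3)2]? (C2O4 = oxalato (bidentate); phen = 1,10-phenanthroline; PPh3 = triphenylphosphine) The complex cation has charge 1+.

Both ions are complex: the cation is named first with the plain metal name, the anion second with the -ate form; each ion's ligands are alphabetised independently.
The complex cation is given as 1+; its ligand charges sum to -4, so Ta = +5.
A 1:1 salt means the anion carries the equal and opposite charge, 1−.
Anion: ligand charges sum to -4; for the ion to be 1−, Ru = +3.

dinitratooxalato(1,10-phenanthroline)tantalum(V) fluorotriiodobis(triphenylphosphine)ruthenate(III)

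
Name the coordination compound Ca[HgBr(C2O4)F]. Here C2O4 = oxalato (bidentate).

calcium bromofluorooxalatomercurate(II)

The 1 calcium counter-ion carries a total charge of +2, so each complex ion is 2−.
Ligand charges: 1×oxalato (-2 each), 1×fluoro (-1 each), 1×bromo (-1 each); total -4. So Hg + (-4) = 2−, giving Hg = +2.
Ligands are named alphabetically: bromo before fluoro before oxalato.
The complex ion is anionic, so mercury takes the -ate form mercurate(II).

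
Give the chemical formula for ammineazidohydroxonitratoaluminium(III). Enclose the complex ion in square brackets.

Ligands: 1 hydroxo (OH, -1), 1 ammine (NH3, neutral), 1 azido (N3, -1), 1 nitrato (NO3, -1). Ligand charge sum = -3.
With Al in oxidation state +3, the complex ion is [Al...].

[Al(N3)(NH3)(NO3)(OH)]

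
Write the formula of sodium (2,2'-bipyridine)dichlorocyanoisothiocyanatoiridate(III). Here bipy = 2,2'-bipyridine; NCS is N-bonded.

Na[Ir(bipy)Cl2(CN)(NCS)]

Ligands: 2 chloro (Cl, -1), 1 2,2'-bipyridine (bipy, neutral), 1 isothiocyanato (NCS, -1), 1 cyano (CN, -1). Ligand charge sum = -4.
With Ir in oxidation state +3, the complex ion is [Ir...]^1−.
Charge balance with sodium (+1) requires 1 complex ion per 1 sodium.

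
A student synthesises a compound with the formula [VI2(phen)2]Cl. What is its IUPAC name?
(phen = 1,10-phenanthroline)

diiodobis(1,10-phenanthroline)vanadium(III) chloride

The 1 chloride counter-ion carries a total charge of -1, so each complex ion is 1+.
Ligand charges: 2×iodo (-1 each), 2×1,10-phenanthroline (neutral); total -2. So V + (-2) = 1+, giving V = +3.
Ligands are named alphabetically: iodo before phenanthroline.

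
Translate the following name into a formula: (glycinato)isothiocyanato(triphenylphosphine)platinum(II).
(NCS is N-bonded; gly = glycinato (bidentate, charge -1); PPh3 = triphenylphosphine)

[Pt(gly)(NCS)(PPh3)]

Ligands: 1 isothiocyanato (NCS, -1), 1 glycinato (gly, -1), 1 triphenylphosphine (PPh3, neutral). Ligand charge sum = -2.
With Pt in oxidation state +2, the complex ion is [Pt...].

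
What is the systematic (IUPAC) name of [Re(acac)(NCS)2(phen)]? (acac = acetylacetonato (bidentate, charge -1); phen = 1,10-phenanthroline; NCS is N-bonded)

(acetylacetonato)diisothiocyanato(1,10-phenanthroline)rhenium(III)

There is no counter-ion, so the complex is neutral overall.
Ligand charges: 1×acetylacetonato (-1 each), 1×1,10-phenanthroline (neutral), 2×isothiocyanato (-1 each); total -3. So Re + (-3) = 0, giving Re = +3.
Ligands are named alphabetically: acetylacetonato before isothiocyanato before phenanthroline.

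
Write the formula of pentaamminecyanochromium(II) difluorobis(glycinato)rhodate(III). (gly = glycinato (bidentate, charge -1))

[Cr(CN)(NH3)5][RhF2(gly)2]

Cation [Cr…]: ligand charges -1, Cr(II) ⇒ ion charge 1+.
Anion [Rh…]: ligand charges -4, Rh(III) ⇒ ion charge 1−.
One 1+ cation balances one 1− anion.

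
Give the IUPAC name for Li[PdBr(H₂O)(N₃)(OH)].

lithium aquaazidobromohydroxopalladate(II)

The 1 lithium counter-ion carries a total charge of +1, so each complex ion is 1−.
Ligand charges: 1×aqua (neutral), 1×hydroxo (-1 each), 1×bromo (-1 each), 1×azido (-1 each); total -3. So Pd + (-3) = 1−, giving Pd = +2.
Ligands are named alphabetically: aqua before azido before bromo before hydroxo.
The complex ion is anionic, so palladium takes the -ate form palladate(II).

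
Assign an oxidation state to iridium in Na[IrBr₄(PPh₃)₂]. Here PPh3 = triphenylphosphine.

+3

1 sodium outside the brackets (+1 each) → the complex ion is 1−.
Ligand charges: 2×PPh3 neutral; 4×Br = -4; sum -4.
Ir + (-4) = 1− ⇒ Ir is +3.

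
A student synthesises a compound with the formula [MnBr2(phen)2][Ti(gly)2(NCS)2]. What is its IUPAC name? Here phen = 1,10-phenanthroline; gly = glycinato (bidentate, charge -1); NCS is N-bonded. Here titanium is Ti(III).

dibromobis(1,10-phenanthroline)manganese(III) bis(glycinato)diisothiocyanatotitanate(III)

Both ions are complex: the cation is named first with the plain metal name, the anion second with the -ate form; each ion's ligands are alphabetised independently.
Ti is given as +3; the anion's ligand charges sum to -4, so the complex anion is 1−.
A 1:1 salt means the cation carries the equal and opposite charge, 1+.
Cation: ligand charges sum to -2; for the ion to be 1+, Mn = +3.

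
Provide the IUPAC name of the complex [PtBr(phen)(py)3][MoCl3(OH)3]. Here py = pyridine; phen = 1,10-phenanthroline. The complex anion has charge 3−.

The complex anion is given as 3−; its ligand charges sum to -6, so Mo = +3.
A 1:1 salt means the cation carries the equal and opposite charge, 3+.
Cation: ligand charges sum to -1; for the ion to be 3+, Pt = +4.

bromo(1,10-phenanthroline)tris(pyridine)platinum(IV) trichlorotrihydroxomolybdate(III)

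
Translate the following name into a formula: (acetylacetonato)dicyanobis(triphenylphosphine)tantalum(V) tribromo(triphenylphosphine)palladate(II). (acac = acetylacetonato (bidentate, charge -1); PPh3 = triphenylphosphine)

Cation [Ta…]: ligand charges -3, Ta(V) ⇒ ion charge 2+.
Anion [Pd…]: ligand charges -3, Pd(II) ⇒ ion charge 1−.

[Ta(acac)(CN)2(PPh3)2][PdBr3(PPh3)]2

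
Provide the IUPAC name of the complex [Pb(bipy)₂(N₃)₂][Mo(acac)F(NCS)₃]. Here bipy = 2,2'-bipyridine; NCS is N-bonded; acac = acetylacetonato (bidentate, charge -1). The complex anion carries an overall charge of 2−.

diazidobis(2,2'-bipyridine)lead(IV) (acetylacetonato)fluorotriisothiocyanatomolybdate(III)

Both ions are complex: the cation is named first with the plain metal name, the anion second with the -ate form; each ion's ligands are alphabetised independently.
The complex anion is given as 2−; its ligand charges sum to -5, so Mo = +3.
A 1:1 salt means the cation carries the equal and opposite charge, 2+.
Cation: ligand charges sum to -2; for the ion to be 2+, Pb = +4.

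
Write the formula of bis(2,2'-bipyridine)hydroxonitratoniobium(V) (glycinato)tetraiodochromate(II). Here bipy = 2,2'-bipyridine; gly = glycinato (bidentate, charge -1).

Cation [Nb…]: ligand charges -2, Nb(V) ⇒ ion charge 3+.
Anion [Cr…]: ligand charges -5, Cr(II) ⇒ ion charge 3−.

[Nb(bipy)2(NO3)(OH)][Cr(gly)I4]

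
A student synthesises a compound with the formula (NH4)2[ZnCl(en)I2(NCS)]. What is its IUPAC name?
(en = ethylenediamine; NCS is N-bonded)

The 2 ammonium counter-ions carry a total charge of +2, so each complex ion is 2−.
Ligand charges: 1×chloro (-1 each), 1×ethylenediamine (neutral), 1×isothiocyanato (-1 each), 2×iodo (-1 each); total -4. So Zn + (-4) = 2−, giving Zn = +2.
Ligands are named alphabetically: chloro before ethylenediamine before iodo before isothiocyanato.
The complex ion is anionic, so zinc takes the -ate form zincate(II).

ammonium chloro(ethylenediamine)diiodoisothiocyanatozincate(II)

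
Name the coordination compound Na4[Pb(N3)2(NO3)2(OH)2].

sodium diazidodihydroxodinitratoplumbate(II)

The 4 sodium counter-ions carry a total charge of +4, so each complex ion is 4−.
Ligand charges: 2×azido (-1 each), 2×hydroxo (-1 each), 2×nitrato (-1 each); total -6. So Pb + (-6) = 4−, giving Pb = +2.
Ligands are named alphabetically: azido before hydroxo before nitrato.
The complex ion is anionic, so lead takes the -ate form plumbate(II).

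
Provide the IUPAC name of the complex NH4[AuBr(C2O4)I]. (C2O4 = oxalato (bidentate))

The 1 ammonium counter-ion carries a total charge of +1, so each complex ion is 1−.
Ligand charges: 1×oxalato (-2 each), 1×bromo (-1 each), 1×iodo (-1 each); total -4. So Au + (-4) = 1−, giving Au = +3.
Ligands are named alphabetically: bromo before iodo before oxalato.
The complex ion is anionic, so gold takes the -ate form aurate(III).

ammonium bromoiodooxalatoaurate(III)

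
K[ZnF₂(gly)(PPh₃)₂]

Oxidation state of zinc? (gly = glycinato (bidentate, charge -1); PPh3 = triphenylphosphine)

1 potassium outside the brackets (+1 each) → the complex ion is 1−.
Ligand charges: 2×F = -2; 1×gly = -1; 2×PPh3 neutral; sum -3.
Zn + (-3) = 1− ⇒ Zn is +2.

+2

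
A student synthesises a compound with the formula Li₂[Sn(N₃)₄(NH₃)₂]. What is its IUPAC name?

lithium diamminetetraazidostannate(II)

The 2 lithium counter-ions carry a total charge of +2, so each complex ion is 2−.
Ligand charges: 4×azido (-1 each), 2×ammine (neutral); total -4. So Sn + (-4) = 2−, giving Sn = +2.
The complex ion is anionic, so tin takes the -ate form stannate(II).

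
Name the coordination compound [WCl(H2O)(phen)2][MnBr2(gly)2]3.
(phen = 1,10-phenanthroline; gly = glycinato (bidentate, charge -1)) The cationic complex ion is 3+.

The complex cation is given as 3+; its ligand charges sum to -1, so W = +4.
With 3 anions per cation, each anion must be 3/3 = 1−.
Anion: ligand charges sum to -4; for the ion to be 1−, Mn = +3.

aquachlorobis(1,10-phenanthroline)tungsten(IV) dibromobis(glycinato)manganate(III)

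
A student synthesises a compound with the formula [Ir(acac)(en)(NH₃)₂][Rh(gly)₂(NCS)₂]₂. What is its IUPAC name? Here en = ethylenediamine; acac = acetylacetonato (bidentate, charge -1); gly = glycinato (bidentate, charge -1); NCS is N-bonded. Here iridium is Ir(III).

Both ions are complex: the cation is named first with the plain metal name, the anion second with the -ate form; each ion's ligands are alphabetised independently.
Ir is given as +3; the cation's ligand charges sum to -1, so the complex cation is 2+.
With 2 anions per cation, each anion must be 2/2 = 1−.
Anion: ligand charges sum to -4; for the ion to be 1−, Rh = +3.

(acetylacetonato)diammine(ethylenediamine)iridium(III) bis(glycinato)diisothiocyanatorhodate(III)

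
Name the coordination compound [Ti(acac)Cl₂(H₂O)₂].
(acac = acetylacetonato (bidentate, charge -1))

(acetylacetonato)diaquadichlorotitanium(III)

There is no counter-ion, so the complex is neutral overall.
Ligand charges: 2×chloro (-1 each), 1×acetylacetonato (-1 each), 2×aqua (neutral); total -3. So Ti + (-3) = 0, giving Ti = +3.
Ligands are named alphabetically: acetylacetonato before aqua before chloro.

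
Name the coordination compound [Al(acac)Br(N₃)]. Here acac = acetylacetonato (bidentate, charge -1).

(acetylacetonato)azidobromoaluminium(III)

There is no counter-ion, so the complex is neutral overall.
Ligand charges: 1×bromo (-1 each), 1×azido (-1 each), 1×acetylacetonato (-1 each); total -3. So Al + (-3) = 0, giving Al = +3.
Ligands are named alphabetically: acetylacetonato before azido before bromo.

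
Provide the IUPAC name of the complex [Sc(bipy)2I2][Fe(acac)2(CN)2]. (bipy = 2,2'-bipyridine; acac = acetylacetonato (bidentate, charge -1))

bis(2,2'-bipyridine)diiodoscandium(III) bis(acetylacetonato)dicyanoferrate(III)

Scandium is always +3 in its complexes; the cation's ligand charges sum to -2, so the complex cation is 1+.
A 1:1 salt means the anion carries the equal and opposite charge, 1−.
Anion: ligand charges sum to -4; for the ion to be 1−, Fe = +3.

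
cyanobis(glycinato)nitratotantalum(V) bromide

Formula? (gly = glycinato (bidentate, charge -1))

Ligands: 1 cyano (CN, -1), 1 nitrato (NO3, -1), 2 glycinato (gly, -1). Ligand charge sum = -4.
With Ta in oxidation state +5, the complex ion is [Ta...]^1+.
Charge balance with bromide (-1) requires 1 complex ion per 1 bromide.

[Ta(CN)(gly)2(NO3)]Br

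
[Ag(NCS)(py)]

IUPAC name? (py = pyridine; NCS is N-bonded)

There is no counter-ion, so the complex is neutral overall.
Ligand charges: 1×pyridine (neutral), 1×isothiocyanato (-1 each); total -1. So Ag + (-1) = 0, giving Ag = +1.
Ligands are named alphabetically: isothiocyanato before pyridine.

isothiocyanato(pyridine)silver(I)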